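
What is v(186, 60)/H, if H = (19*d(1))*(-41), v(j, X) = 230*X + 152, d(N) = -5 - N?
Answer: 6976/2337 ≈ 2.9850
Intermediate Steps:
v(j, X) = 152 + 230*X
H = 4674 (H = (19*(-5 - 1*1))*(-41) = (19*(-5 - 1))*(-41) = (19*(-6))*(-41) = -114*(-41) = 4674)
v(186, 60)/H = (152 + 230*60)/4674 = (152 + 13800)*(1/4674) = 13952*(1/4674) = 6976/2337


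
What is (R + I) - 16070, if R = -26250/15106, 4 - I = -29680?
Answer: 14687631/1079 ≈ 13612.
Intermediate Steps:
I = 29684 (I = 4 - 1*(-29680) = 4 + 29680 = 29684)
R = -1875/1079 (R = -26250*1/15106 = -1875/1079 ≈ -1.7377)
(R + I) - 16070 = (-1875/1079 + 29684) - 16070 = 32027161/1079 - 16070 = 14687631/1079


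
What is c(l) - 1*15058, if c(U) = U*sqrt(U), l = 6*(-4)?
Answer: -15058 - 48*I*sqrt(6) ≈ -15058.0 - 117.58*I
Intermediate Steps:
l = -24
c(U) = U**(3/2)
c(l) - 1*15058 = (-24)**(3/2) - 1*15058 = -48*I*sqrt(6) - 15058 = -15058 - 48*I*sqrt(6)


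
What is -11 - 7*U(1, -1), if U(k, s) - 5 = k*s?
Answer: -39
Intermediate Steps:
U(k, s) = 5 + k*s
-11 - 7*U(1, -1) = -11 - 7*(5 + 1*(-1)) = -11 - 7*(5 - 1) = -11 - 7*4 = -11 - 28 = -39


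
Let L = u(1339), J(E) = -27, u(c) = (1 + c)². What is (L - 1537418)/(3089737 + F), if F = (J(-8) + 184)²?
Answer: 129091/1557193 ≈ 0.082900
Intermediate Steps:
L = 1795600 (L = (1 + 1339)² = 1340² = 1795600)
F = 24649 (F = (-27 + 184)² = 157² = 24649)
(L - 1537418)/(3089737 + F) = (1795600 - 1537418)/(3089737 + 24649) = 258182/3114386 = 258182*(1/3114386) = 129091/1557193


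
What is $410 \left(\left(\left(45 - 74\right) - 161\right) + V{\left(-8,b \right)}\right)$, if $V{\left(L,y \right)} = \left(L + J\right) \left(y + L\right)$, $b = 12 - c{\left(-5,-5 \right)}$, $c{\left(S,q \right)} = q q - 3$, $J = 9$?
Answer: $-85280$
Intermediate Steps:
$c{\left(S,q \right)} = -3 + q^{2}$ ($c{\left(S,q \right)} = q^{2} - 3 = -3 + q^{2}$)
$b = -10$ ($b = 12 - \left(-3 + \left(-5\right)^{2}\right) = 12 - \left(-3 + 25\right) = 12 - 22 = -10$)
$V{\left(L,y \right)} = \left(9 + L\right) \left(L + y\right)$ ($V{\left(L,y \right)} = \left(L + 9\right) \left(y + L\right) = \left(9 + L\right) \left(L + y\right)$)
$410 \left(\left(\left(45 - 74\right) - 161\right) + V{\left(-8,b \right)}\right) = 410 \left(\left(\left(45 - 74\right) - 161\right) + \left(\left(-8\right)^{2} + 9 \left(-8\right) + 9 \left(-10\right) - -80\right)\right) = 410 \left(\left(-29 - 161\right) + \left(64 - 72 - 90 + 80\right)\right) = 410 \left(-190 - 18\right) = 410 \left(-208\right) = -85280$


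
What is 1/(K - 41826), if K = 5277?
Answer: -1/36549 ≈ -2.7361e-5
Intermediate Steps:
1/(K - 41826) = 1/(5277 - 41826) = 1/(-36549) = -1/36549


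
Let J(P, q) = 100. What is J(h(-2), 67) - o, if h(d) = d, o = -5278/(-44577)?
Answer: 342494/3429 ≈ 99.882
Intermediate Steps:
o = 406/3429 (o = -5278*(-1/44577) = 406/3429 ≈ 0.11840)
J(h(-2), 67) - o = 100 - 1*406/3429 = 100 - 406/3429 = 342494/3429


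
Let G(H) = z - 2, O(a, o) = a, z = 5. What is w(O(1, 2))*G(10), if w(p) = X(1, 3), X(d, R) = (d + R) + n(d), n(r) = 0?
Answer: 12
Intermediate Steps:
X(d, R) = R + d (X(d, R) = (d + R) + 0 = (R + d) + 0 = R + d)
G(H) = 3 (G(H) = 5 - 2 = 3)
w(p) = 4 (w(p) = 3 + 1 = 4)
w(O(1, 2))*G(10) = 4*3 = 12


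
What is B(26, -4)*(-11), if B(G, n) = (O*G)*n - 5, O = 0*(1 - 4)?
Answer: 55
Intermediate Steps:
O = 0 (O = 0*(-3) = 0)
B(G, n) = -5 (B(G, n) = (0*G)*n - 5 = 0*n - 5 = 0 - 5 = -5)
B(26, -4)*(-11) = -5*(-11) = 55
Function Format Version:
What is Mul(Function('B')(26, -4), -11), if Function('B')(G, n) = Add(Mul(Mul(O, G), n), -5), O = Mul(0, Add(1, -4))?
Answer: 55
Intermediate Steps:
O = 0 (O = Mul(0, -3) = 0)
Function('B')(G, n) = -5 (Function('B')(G, n) = Add(Mul(Mul(0, G), n), -5) = Add(Mul(0, n), -5) = Add(0, -5) = -5)
Mul(Function('B')(26, -4), -11) = Mul(-5, -11) = 55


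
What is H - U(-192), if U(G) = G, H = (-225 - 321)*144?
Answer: -78432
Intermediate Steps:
H = -78624 (H = -546*144 = -78624)
H - U(-192) = -78624 - 1*(-192) = -78624 + 192 = -78432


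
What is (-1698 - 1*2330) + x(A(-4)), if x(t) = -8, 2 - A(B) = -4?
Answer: -4036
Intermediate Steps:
A(B) = 6 (A(B) = 2 - 1*(-4) = 2 + 4 = 6)
(-1698 - 1*2330) + x(A(-4)) = (-1698 - 1*2330) - 8 = (-1698 - 2330) - 8 = -4028 - 8 = -4036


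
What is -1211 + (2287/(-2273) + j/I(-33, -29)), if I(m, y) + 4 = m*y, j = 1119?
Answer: -2622866683/2166169 ≈ -1210.8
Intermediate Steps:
I(m, y) = -4 + m*y
-1211 + (2287/(-2273) + j/I(-33, -29)) = -1211 + (2287/(-2273) + 1119/(-4 - 33*(-29))) = -1211 + (2287*(-1/2273) + 1119/(-4 + 957)) = -1211 + (-2287/2273 + 1119/953) = -1211 + 363976/2166169 = -2622866683/2166169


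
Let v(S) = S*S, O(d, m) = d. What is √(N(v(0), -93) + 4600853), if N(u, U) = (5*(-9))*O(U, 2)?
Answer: √4605038 ≈ 2145.9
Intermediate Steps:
v(S) = S²
N(u, U) = -45*U (N(u, U) = (5*(-9))*U = -45*U)
√(N(v(0), -93) + 4600853) = √(-45*(-93) + 4600853) = √(4185 + 4600853) = √4605038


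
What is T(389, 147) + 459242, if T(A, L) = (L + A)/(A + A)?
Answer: 178645406/389 ≈ 4.5924e+5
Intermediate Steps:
T(A, L) = (A + L)/(2*A) (T(A, L) = (A + L)/((2*A)) = (A + L)*(1/(2*A)) = (A + L)/(2*A))
T(389, 147) + 459242 = (1/2)*(389 + 147)/389 + 459242 = (1/2)*(1/389)*536 + 459242 = 268/389 + 459242 = 178645406/389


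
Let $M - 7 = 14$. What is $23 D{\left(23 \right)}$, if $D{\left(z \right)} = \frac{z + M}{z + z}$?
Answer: $22$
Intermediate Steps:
$M = 21$ ($M = 7 + 14 = 21$)
$D{\left(z \right)} = \frac{21 + z}{2 z}$ ($D{\left(z \right)} = \frac{z + 21}{z + z} = \frac{21 + z}{2 z}$)
$23 D{\left(23 \right)} = 23 \frac{21 + 23}{2 \cdot 23} = 23 \cdot \frac{1}{2} \cdot \frac{1}{23} \cdot 44 = 23 \cdot \frac{22}{23} = 22$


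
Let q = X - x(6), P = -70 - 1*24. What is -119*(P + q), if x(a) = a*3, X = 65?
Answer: 5593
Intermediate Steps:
x(a) = 3*a
P = -94 (P = -70 - 24 = -94)
q = 47 (q = 65 - 3*6 = 65 - 1*18 = 65 - 18 = 47)
-119*(P + q) = -119*(-94 + 47) = -119*(-47) = 5593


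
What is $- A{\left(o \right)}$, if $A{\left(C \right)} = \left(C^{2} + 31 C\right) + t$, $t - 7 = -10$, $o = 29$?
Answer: $-1737$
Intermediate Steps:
$t = -3$ ($t = 7 - 10 = -3$)
$A{\left(C \right)} = -3 + C^{2} + 31 C$ ($A{\left(C \right)} = \left(C^{2} + 31 C\right) - 3 = -3 + C^{2} + 31 C$)
$- A{\left(o \right)} = - (-3 + 29^{2} + 31 \cdot 29) = - (-3 + 841 + 899) = \left(-1\right) 1737 = -1737$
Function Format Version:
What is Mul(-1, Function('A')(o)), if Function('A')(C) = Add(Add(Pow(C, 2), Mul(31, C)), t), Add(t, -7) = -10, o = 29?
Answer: -1737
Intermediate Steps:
t = -3 (t = Add(7, -10) = -3)
Function('A')(C) = Add(-3, Pow(C, 2), Mul(31, C)) (Function('A')(C) = Add(Add(Pow(C, 2), Mul(31, C)), -3) = Add(-3, Pow(C, 2), Mul(31, C)))
Mul(-1, Function('A')(o)) = Mul(-1, Add(-3, Pow(29, 2), Mul(31, 29))) = Mul(-1, Add(-3, 841, 899)) = Mul(-1, 1737) = -1737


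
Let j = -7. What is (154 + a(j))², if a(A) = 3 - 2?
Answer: 24025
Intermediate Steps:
a(A) = 1
(154 + a(j))² = (154 + 1)² = 155² = 24025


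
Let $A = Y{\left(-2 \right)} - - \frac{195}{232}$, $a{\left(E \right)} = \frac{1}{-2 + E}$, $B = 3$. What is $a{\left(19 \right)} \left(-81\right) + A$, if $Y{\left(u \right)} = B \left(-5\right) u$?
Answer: $\frac{102843}{3944} \approx 26.076$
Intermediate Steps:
$Y{\left(u \right)} = - 15 u$ ($Y{\left(u \right)} = 3 \left(-5\right) u = - 15 u$)
$A = \frac{7155}{232}$ ($A = \left(-15\right) \left(-2\right) - - \frac{195}{232} = 30 - \left(-195\right) \frac{1}{232} = 30 - - \frac{195}{232} = 30 + \frac{195}{232} = \frac{7155}{232} \approx 30.841$)
$a{\left(19 \right)} \left(-81\right) + A = \frac{1}{-2 + 19} \left(-81\right) + \frac{7155}{232} = \frac{1}{17} \left(-81\right) + \frac{7155}{232} = - \frac{81}{17} + \frac{7155}{232} = \frac{102843}{3944}$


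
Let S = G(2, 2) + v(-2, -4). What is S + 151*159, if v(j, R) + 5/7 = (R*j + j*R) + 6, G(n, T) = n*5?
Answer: 168282/7 ≈ 24040.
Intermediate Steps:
G(n, T) = 5*n
v(j, R) = 37/7 + 2*R*j (v(j, R) = -5/7 + ((R*j + j*R) + 6) = -5/7 + ((R*j + R*j) + 6) = -5/7 + (2*R*j + 6) = -5/7 + (6 + 2*R*j) = 37/7 + 2*R*j)
S = 219/7 (S = 5*2 + (37/7 + 2*(-4)*(-2)) = 10 + (37/7 + 16) = 10 + 149/7 = 219/7 ≈ 31.286)
S + 151*159 = 219/7 + 151*159 = 219/7 + 24009 = 168282/7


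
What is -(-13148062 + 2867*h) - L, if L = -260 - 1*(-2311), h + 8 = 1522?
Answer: 8805373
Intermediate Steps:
h = 1514 (h = -8 + 1522 = 1514)
L = 2051 (L = -260 + 2311 = 2051)
-(-13148062 + 2867*h) - L = -2867/(1/(1514 - 4586)) - 1*2051 = -2867/(1/(-3072)) - 2051 = -2867/(-1/3072) - 2051 = -2867*(-3072) - 2051 = 8807424 - 2051 = 8805373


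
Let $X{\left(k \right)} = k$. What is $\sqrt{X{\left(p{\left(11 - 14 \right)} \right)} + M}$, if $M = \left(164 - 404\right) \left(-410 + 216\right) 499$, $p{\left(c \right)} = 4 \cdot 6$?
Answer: $6 \sqrt{645374} \approx 4820.1$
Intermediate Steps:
$p{\left(c \right)} = 24$
$M = 23233440$ ($M = \left(-240\right) \left(-194\right) 499 = 46560 \cdot 499 = 23233440$)
$\sqrt{X{\left(p{\left(11 - 14 \right)} \right)} + M} = \sqrt{24 + 23233440} = \sqrt{23233464} = 6 \sqrt{645374}$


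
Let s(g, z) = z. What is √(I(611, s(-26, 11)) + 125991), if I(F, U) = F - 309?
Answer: 17*√437 ≈ 355.38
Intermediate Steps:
I(F, U) = -309 + F
√(I(611, s(-26, 11)) + 125991) = √((-309 + 611) + 125991) = √(302 + 125991) = √126293 = 17*√437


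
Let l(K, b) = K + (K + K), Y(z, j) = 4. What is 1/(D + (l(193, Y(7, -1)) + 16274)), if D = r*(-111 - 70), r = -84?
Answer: 1/32057 ≈ 3.1194e-5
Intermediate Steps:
D = 15204 (D = -84*(-111 - 70) = -84*(-181) = 15204)
l(K, b) = 3*K (l(K, b) = K + 2*K = 3*K)
1/(D + (l(193, Y(7, -1)) + 16274)) = 1/(15204 + (3*193 + 16274)) = 1/(15204 + (579 + 16274)) = 1/(15204 + 16853) = 1/32057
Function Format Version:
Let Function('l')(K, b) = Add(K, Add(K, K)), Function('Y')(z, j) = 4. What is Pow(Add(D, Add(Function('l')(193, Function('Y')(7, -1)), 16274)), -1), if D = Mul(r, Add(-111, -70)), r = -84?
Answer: Rational(1, 32057) ≈ 3.1194e-5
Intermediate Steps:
D = 15204 (D = Mul(-84, Add(-111, -70)) = Mul(-84, -181) = 15204)
Function('l')(K, b) = Mul(3, K) (Function('l')(K, b) = Add(K, Mul(2, K)) = Mul(3, K))
Pow(Add(D, Add(Function('l')(193, Function('Y')(7, -1)), 16274)), -1) = Pow(Add(15204, Add(Mul(3, 193), 16274)), -1) = Pow(Add(15204, Add(579, 16274)), -1) = Pow(Add(15204, 16853), -1) = Pow(32057, -1) = Rational(1, 32057)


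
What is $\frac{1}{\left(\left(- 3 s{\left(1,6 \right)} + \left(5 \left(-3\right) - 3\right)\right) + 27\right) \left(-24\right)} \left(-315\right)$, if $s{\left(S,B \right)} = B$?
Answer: $- \frac{35}{24} \approx -1.4583$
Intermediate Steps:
$\frac{1}{\left(\left(- 3 s{\left(1,6 \right)} + \left(5 \left(-3\right) - 3\right)\right) + 27\right) \left(-24\right)} \left(-315\right) = \frac{1}{\left(\left(\left(-3\right) 6 + \left(5 \left(-3\right) - 3\right)\right) + 27\right) \left(-24\right)} \left(-315\right) = \frac{1}{\left(\left(-18 - 18\right) + 27\right) \left(-24\right)} \left(-315\right) = \frac{1}{\left(-36 + 27\right) \left(-24\right)} \left(-315\right) = \frac{1}{\left(-9\right) \left(-24\right)} \left(-315\right) = \frac{1}{216} \left(-315\right) = - \frac{35}{24}$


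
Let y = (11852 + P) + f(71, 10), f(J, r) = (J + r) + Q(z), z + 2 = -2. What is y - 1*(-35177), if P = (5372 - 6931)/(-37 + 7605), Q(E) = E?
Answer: 356496649/7568 ≈ 47106.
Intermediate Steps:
z = -4 (z = -2 - 2 = -4)
f(J, r) = -4 + J + r (f(J, r) = (J + r) - 4 = -4 + J + r)
P = -1559/7568 ≈ -0.20600
y = 90277113/7568 (y = (11852 - 1559/7568) + (-4 + 71 + 10) = 89694377/7568 + 77 = 90277113/7568 ≈ 11929.)
y - 1*(-35177) = 90277113/7568 - 1*(-35177) = 90277113/7568 + 35177 = 356496649/7568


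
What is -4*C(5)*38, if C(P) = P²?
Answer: -3800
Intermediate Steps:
-4*C(5)*38 = -4*5²*38 = -4*25*38 = -100*38 = -3800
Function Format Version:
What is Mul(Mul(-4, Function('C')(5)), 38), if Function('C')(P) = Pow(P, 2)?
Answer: -3800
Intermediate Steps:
Mul(Mul(-4, Function('C')(5)), 38) = Mul(Mul(-4, Pow(5, 2)), 38) = Mul(Mul(-4, 25), 38) = Mul(-100, 38) = -3800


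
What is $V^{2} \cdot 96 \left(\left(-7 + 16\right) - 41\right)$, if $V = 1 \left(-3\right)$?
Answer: $-27648$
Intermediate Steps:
$V = -3$
$V^{2} \cdot 96 \left(\left(-7 + 16\right) - 41\right) = \left(-3\right)^{2} \cdot 96 \left(\left(-7 + 16\right) - 41\right) = 9 \cdot 96 \left(9 - 41\right) = 864 \left(-32\right) = -27648$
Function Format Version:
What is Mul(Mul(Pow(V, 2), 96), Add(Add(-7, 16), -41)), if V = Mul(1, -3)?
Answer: -27648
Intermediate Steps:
V = -3
Mul(Mul(Pow(V, 2), 96), Add(Add(-7, 16), -41)) = Mul(Mul(Pow(-3, 2), 96), Add(Add(-7, 16), -41)) = Mul(Mul(9, 96), Add(9, -41)) = Mul(864, -32) = -27648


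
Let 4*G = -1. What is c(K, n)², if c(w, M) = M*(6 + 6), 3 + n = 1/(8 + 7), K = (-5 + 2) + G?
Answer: 30976/25 ≈ 1239.0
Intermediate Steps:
G = -¼ (G = (¼)*(-1) = -¼ ≈ -0.25000)
K = -13/4 (K = (-5 + 2) - ¼ = -3 - ¼ = -13/4 ≈ -3.2500)
n = -44/15 (n = -3 + 1/(8 + 7) = -3 + 1/15 = -44/15 ≈ -2.9333)
c(w, M) = 12*M (c(w, M) = M*12 = 12*M)
c(K, n)² = (12*(-44/15))² = (-176/5)² = 30976/25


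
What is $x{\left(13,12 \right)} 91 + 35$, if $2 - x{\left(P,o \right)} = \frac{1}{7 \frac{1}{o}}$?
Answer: $61$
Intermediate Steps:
$x{\left(P,o \right)} = 2 - \frac{o}{7}$ ($x{\left(P,o \right)} = 2 - \frac{1}{7 \frac{1}{o}} = 2 - \frac{o}{7}$)
$x{\left(13,12 \right)} 91 + 35 = \left(2 - \frac{12}{7}\right) 91 + 35 = \frac{2}{7} \cdot 91 + 35 = 26 + 35 = 61$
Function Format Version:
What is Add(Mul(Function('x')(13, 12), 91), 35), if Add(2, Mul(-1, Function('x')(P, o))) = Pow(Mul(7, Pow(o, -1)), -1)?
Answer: 61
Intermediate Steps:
Function('x')(P, o) = Add(2, Mul(Rational(-1, 7), o)) (Function('x')(P, o) = Add(2, Mul(-1, Pow(Mul(7, Pow(o, -1)), -1))) = Add(2, Mul(-1, Mul(Rational(1, 7), o))) = Add(2, Mul(Rational(-1, 7), o)))
Add(Mul(Function('x')(13, 12), 91), 35) = Add(Mul(Add(2, Mul(Rational(-1, 7), 12)), 91), 35) = Add(Mul(Add(2, Rational(-12, 7)), 91), 35) = Add(Mul(Rational(2, 7), 91), 35) = Add(26, 35) = 61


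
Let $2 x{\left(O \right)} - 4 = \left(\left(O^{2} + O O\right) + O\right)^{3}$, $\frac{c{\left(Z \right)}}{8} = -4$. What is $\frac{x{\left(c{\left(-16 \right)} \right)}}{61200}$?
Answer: $\frac{81935401}{1224} \approx 66941.0$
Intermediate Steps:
$c{\left(Z \right)} = -32$ ($c{\left(Z \right)} = 8 \left(-4\right) = -32$)
$x{\left(O \right)} = 2 + \frac{\left(O + 2 O^{2}\right)^{3}}{2}$ ($x{\left(O \right)} = 2 + \frac{\left(\left(O^{2} + O O\right) + O\right)^{3}}{2} = 2 + \frac{\left(\left(O^{2} + O^{2}\right) + O\right)^{3}}{2} = 2 + \frac{\left(2 O^{2} + O\right)^{3}}{2} = 2 + \frac{\left(O + 2 O^{2}\right)^{3}}{2}$)
$\frac{x{\left(c{\left(-16 \right)} \right)}}{61200} = \frac{2 + \frac{\left(-32\right)^{3} \left(1 + 2 \left(-32\right)\right)^{3}}{2}}{61200} = \left(2 + \frac{1}{2} \left(-32768\right) \left(1 - 64\right)^{3}\right) \frac{1}{61200} = \left(2 + \frac{1}{2} \left(-32768\right) \left(-63\right)^{3}\right) \frac{1}{61200} = \left(2 + \frac{1}{2} \left(-32768\right) \left(-250047\right)\right) \frac{1}{61200} = \left(2 + 4096770048\right) \frac{1}{61200} = 4096770050 \cdot \frac{1}{61200} = \frac{81935401}{1224}$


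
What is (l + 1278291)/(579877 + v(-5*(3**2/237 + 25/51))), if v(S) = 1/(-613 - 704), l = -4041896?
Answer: -3639667785/763698008 ≈ -4.7658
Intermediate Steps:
v(S) = -1/1317 (v(S) = 1/(-1317) = -1/1317)
(l + 1278291)/(579877 + v(-5*(3**2/237 + 25/51))) = (-4041896 + 1278291)/(579877 - 1/1317) = -2763605/763698008/1317 = -2763605*1317/763698008 = -3639667785/763698008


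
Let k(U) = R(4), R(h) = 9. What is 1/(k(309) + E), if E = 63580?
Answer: 1/63589 ≈ 1.5726e-5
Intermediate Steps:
k(U) = 9
1/(k(309) + E) = 1/(9 + 63580) = 1/63589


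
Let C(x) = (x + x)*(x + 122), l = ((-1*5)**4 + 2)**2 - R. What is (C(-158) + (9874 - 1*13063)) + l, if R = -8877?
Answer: 410193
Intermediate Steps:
l = 402006 (l = ((-1*5)**4 + 2)**2 - 1*(-8877) = ((-5)**4 + 2)**2 + 8877 = (625 + 2)**2 + 8877 = 627**2 + 8877 = 393129 + 8877 = 402006)
C(x) = 2*x*(122 + x) (C(x) = (2*x)*(122 + x) = 2*x*(122 + x))
(C(-158) + (9874 - 1*13063)) + l = (2*(-158)*(122 - 158) + (9874 - 1*13063)) + 402006 = (2*(-158)*(-36) + (9874 - 13063)) + 402006 = (11376 - 3189) + 402006 = 8187 + 402006 = 410193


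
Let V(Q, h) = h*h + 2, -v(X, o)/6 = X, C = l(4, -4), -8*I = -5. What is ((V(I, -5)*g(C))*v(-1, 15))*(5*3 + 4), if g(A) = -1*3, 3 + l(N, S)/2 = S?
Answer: -9234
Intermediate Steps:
I = 5/8 (I = -⅛*(-5) = 5/8 ≈ 0.62500)
l(N, S) = -6 + 2*S
C = -14 (C = -6 + 2*(-4) = -6 - 8 = -14)
v(X, o) = -6*X
V(Q, h) = 2 + h² (V(Q, h) = h² + 2 = 2 + h²)
g(A) = -3
((V(I, -5)*g(C))*v(-1, 15))*(5*3 + 4) = (((2 + (-5)²)*(-3))*(-6*(-1)))*(5*3 + 4) = (((2 + 25)*(-3))*6)*(15 + 4) = ((27*(-3))*6)*19 = -81*6*19 = -486*19 = -9234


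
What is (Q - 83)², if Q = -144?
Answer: 51529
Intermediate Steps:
(Q - 83)² = (-144 - 83)² = (-227)² = 51529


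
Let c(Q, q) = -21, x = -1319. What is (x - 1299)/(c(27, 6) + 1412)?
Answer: -2618/1391 ≈ -1.8821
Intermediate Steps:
(x - 1299)/(c(27, 6) + 1412) = (-1319 - 1299)/(-21 + 1412) = -2618/1391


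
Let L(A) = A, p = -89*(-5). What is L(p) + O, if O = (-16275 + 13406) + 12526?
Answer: 10102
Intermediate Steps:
p = 445
O = 9657 (O = -2869 + 12526 = 9657)
L(p) + O = 445 + 9657 = 10102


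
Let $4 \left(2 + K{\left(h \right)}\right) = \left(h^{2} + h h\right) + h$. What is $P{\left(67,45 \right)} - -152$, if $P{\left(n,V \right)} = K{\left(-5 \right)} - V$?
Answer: $\frac{465}{4} \approx 116.25$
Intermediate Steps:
$K{\left(h \right)} = -2 + \frac{h^{2}}{2} + \frac{h}{4}$ ($K{\left(h \right)} = -2 + \frac{\left(h^{2} + h h\right) + h}{4} = -2 + \frac{\left(h^{2} + h^{2}\right) + h}{4} = -2 + \frac{2 h^{2} + h}{4} = -2 + \frac{h + 2 h^{2}}{4} = -2 + \left(\frac{h^{2}}{2} + \frac{h}{4}\right) = -2 + \frac{h^{2}}{2} + \frac{h}{4}$)
$P{\left(n,V \right)} = \frac{37}{4} - V$ ($P{\left(n,V \right)} = \left(-2 + \frac{\left(-5\right)^{2}}{2} + \frac{1}{4} \left(-5\right)\right) - V = \left(-2 + \frac{1}{2} \cdot 25 - \frac{5}{4}\right) - V = \left(-2 + \frac{25}{2} - \frac{5}{4}\right) - V = \frac{37}{4} - V$)
$P{\left(67,45 \right)} - -152 = \left(\frac{37}{4} - 45\right) - -152 = \left(\frac{37}{4} - 45\right) + 152 = - \frac{143}{4} + 152 = \frac{465}{4}$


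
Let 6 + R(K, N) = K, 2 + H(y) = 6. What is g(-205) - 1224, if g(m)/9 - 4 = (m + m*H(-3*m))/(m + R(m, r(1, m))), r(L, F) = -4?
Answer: -484983/416 ≈ -1165.8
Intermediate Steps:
H(y) = 4 (H(y) = -2 + 6 = 4)
R(K, N) = -6 + K
g(m) = 36 + 45*m/(-6 + 2*m) (g(m) = 36 + 9*((m + m*4)/(m + (-6 + m))) = 36 + 9*((m + 4*m)/(-6 + 2*m)) = 36 + 9*((5*m)/(-6 + 2*m)) = 36 + 9*(5*m/(-6 + 2*m)) = 36 + 45*m/(-6 + 2*m))
g(-205) - 1224 = 9*(-24 + 13*(-205))/(2*(-3 - 205)) - 1224 = (9/2)*(-24 - 2665)/(-208) - 1224 = (9/2)*(-1/208)*(-2689) - 1224 = 24201/416 - 1224 = -484983/416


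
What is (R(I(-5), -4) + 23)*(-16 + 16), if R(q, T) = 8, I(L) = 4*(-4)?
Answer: 0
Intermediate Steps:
I(L) = -16
(R(I(-5), -4) + 23)*(-16 + 16) = (8 + 23)*(-16 + 16) = 31*0 = 0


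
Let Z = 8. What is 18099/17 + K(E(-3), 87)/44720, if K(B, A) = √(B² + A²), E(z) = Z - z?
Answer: 18099/17 + √7690/44720 ≈ 1064.6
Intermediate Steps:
E(z) = 8 - z
K(B, A) = √(A² + B²)
18099/17 + K(E(-3), 87)/44720 = 18099/17 + √(87² + (8 - 1*(-3))²)/44720 = 18099*(1/17) + √(7569 + (8 + 3)²)*(1/44720) = 18099/17 + √(7569 + 11²)*(1/44720) = 18099/17 + √(7569 + 121)*(1/44720) = 18099/17 + √7690*(1/44720) = 18099/17 + √7690/44720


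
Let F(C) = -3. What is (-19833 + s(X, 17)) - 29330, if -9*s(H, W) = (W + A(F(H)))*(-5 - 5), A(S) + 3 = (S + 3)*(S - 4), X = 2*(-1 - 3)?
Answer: -442327/9 ≈ -49147.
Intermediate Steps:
X = -8 (X = 2*(-4) = -8)
A(S) = -3 + (-4 + S)*(3 + S) (A(S) = -3 + (S + 3)*(S - 4) = -3 + (3 + S)*(-4 + S) = -3 + (-4 + S)*(3 + S))
s(H, W) = -10/3 + 10*W/9 (s(H, W) = -(W + (-15 + (-3)² - 1*(-3)))*(-5 - 5)/9 = -(W + (-15 + 9 + 3))*(-10)/9 = -(W - 3)*(-10)/9 = -(-3 + W)*(-10)/9 = -(30 - 10*W)/9 = -10/3 + 10*W/9)
(-19833 + s(X, 17)) - 29330 = (-19833 + (-10/3 + (10/9)*17)) - 29330 = (-19833 + (-10/3 + 170/9)) - 29330 = (-19833 + 140/9) - 29330 = -178357/9 - 29330 = -442327/9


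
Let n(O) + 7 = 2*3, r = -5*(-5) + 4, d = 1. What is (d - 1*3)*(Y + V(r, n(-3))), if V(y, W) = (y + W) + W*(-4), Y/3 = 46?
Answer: -340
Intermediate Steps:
Y = 138 (Y = 3*46 = 138)
r = 29 (r = 25 + 4 = 29)
n(O) = -1 (n(O) = -7 + 2*3 = -7 + 6 = -1)
V(y, W) = y - 3*W (V(y, W) = (W + y) - 4*W = y - 3*W)
(d - 1*3)*(Y + V(r, n(-3))) = (1 - 1*3)*(138 + (29 - 3*(-1))) = (1 - 3)*(138 + (29 + 3)) = -2*(138 + 32) = -2*170 = -340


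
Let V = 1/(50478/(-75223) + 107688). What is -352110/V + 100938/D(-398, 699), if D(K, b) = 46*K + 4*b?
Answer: -22122357916674550947/583429588 ≈ -3.7918e+10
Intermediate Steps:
V = 75223/8100563946 (V = 1/(50478*(-1/75223) + 107688) = 1/(-50478/75223 + 107688) = 1/(8100563946/75223) = 75223/8100563946 ≈ 9.2861e-6)
D(K, b) = 4*b + 46*K
-352110/V + 100938/D(-398, 699) = -352110/75223/8100563946 + 100938/(4*699 + 46*(-398)) = -352110*8100563946/75223 + 100938/(2796 - 18308) = -2852289571026060/75223 + 100938/(-15512) = -2852289571026060/75223 + 100938*(-1/15512) = -2852289571026060/75223 - 50469/7756 = -22122357916674550947/583429588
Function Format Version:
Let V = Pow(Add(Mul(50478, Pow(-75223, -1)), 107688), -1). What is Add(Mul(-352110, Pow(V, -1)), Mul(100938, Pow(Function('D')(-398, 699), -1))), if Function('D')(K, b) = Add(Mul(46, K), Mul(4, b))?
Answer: Rational(-22122357916674550947, 583429588) ≈ -3.7918e+10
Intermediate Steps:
V = Rational(75223, 8100563946) (V = Pow(Add(Mul(50478, Rational(-1, 75223)), 107688), -1) = Pow(Add(Rational(-50478, 75223), 107688), -1) = Pow(Rational(8100563946, 75223), -1) = Rational(75223, 8100563946) ≈ 9.2861e-6)
Function('D')(K, b) = Add(Mul(4, b), Mul(46, K))
Add(Mul(-352110, Pow(V, -1)), Mul(100938, Pow(Function('D')(-398, 699), -1))) = Add(Mul(-352110, Pow(Rational(75223, 8100563946), -1)), Mul(100938, Pow(Add(Mul(4, 699), Mul(46, -398)), -1))) = Add(Mul(-352110, Rational(8100563946, 75223)), Mul(100938, Pow(Add(2796, -18308), -1))) = Add(Rational(-2852289571026060, 75223), Mul(100938, Pow(-15512, -1))) = Add(Rational(-2852289571026060, 75223), Mul(100938, Rational(-1, 15512))) = Add(Rational(-2852289571026060, 75223), Rational(-50469, 7756)) = Rational(-22122357916674550947, 583429588)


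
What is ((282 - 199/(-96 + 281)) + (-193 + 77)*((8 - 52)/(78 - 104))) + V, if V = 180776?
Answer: 434969783/2405 ≈ 1.8086e+5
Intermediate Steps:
((282 - 199/(-96 + 281)) + (-193 + 77)*((8 - 52)/(78 - 104))) + V = ((282 - 199/(-96 + 281)) + (-193 + 77)*((8 - 52)/(78 - 104))) + 180776 = ((282 - 199/185) - (-5104)/(-26)) + 180776 = ((282 + (1/185)*(-199)) - (-5104)*(-1)/26) + 180776 = ((282 - 199/185) - 116*22/13) + 180776 = (51971/185 - 2552/13) + 180776 = 203503/2405 + 180776 = 434969783/2405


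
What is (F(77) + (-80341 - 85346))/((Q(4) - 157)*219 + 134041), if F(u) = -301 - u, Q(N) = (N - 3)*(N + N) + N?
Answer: -166065/102286 ≈ -1.6235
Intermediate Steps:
Q(N) = N + 2*N*(-3 + N) (Q(N) = (-3 + N)*(2*N) + N = 2*N*(-3 + N) + N = N + 2*N*(-3 + N))
(F(77) + (-80341 - 85346))/((Q(4) - 157)*219 + 134041) = ((-301 - 1*77) + (-80341 - 85346))/((4*(-5 + 2*4) - 157)*219 + 134041) = ((-301 - 77) - 165687)/((4*(-5 + 8) - 157)*219 + 134041) = (-378 - 165687)/((4*3 - 157)*219 + 134041) = -166065/((12 - 157)*219 + 134041) = -166065/(-145*219 + 134041) = -166065/(-31755 + 134041) = -166065/102286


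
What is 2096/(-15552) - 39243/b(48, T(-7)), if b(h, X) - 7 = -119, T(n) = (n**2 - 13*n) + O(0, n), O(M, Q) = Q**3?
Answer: 9532381/27216 ≈ 350.25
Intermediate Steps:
T(n) = n**2 + n**3 - 13*n (T(n) = (n**2 - 13*n) + n**3 = n**2 + n**3 - 13*n)
b(h, X) = -112 (b(h, X) = 7 - 119 = -112)
2096/(-15552) - 39243/b(48, T(-7)) = 2096/(-15552) - 39243/(-112) = 2096*(-1/15552) - 39243*(-1/112) = -131/972 + 39243/112 = 9532381/27216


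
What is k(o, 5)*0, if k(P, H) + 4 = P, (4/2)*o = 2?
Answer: 0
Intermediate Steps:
o = 1 (o = (1/2)*2 = 1)
k(P, H) = -4 + P
k(o, 5)*0 = (-4 + 1)*0 = -3*0 = 0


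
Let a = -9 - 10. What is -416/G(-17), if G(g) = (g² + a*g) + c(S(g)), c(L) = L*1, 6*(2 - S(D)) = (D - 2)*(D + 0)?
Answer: -2496/3361 ≈ -0.74264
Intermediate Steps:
S(D) = 2 - D*(-2 + D)/6 (S(D) = 2 - (D - 2)*(D + 0)/6 = 2 - (-2 + D)*D/6 = 2 - D*(-2 + D)/6)
c(L) = L
a = -19
G(g) = 2 - 56*g/3 + 5*g²/6 (G(g) = (g² - 19*g) + (2 - g²/6 + g/3) = 2 - 56*g/3 + 5*g²/6)
-416/G(-17) = -416/(2 - 56/3*(-17) + (⅚)*(-17)²) = -416/(2 + 952/3 + (⅚)*289) = -416/(2 + 952/3 + 1445/6) = -416/3361/6 = -416*6/3361 = -2496/3361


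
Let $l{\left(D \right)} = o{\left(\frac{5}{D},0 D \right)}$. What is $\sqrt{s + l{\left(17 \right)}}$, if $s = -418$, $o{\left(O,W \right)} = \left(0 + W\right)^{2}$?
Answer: $i \sqrt{418} \approx 20.445 i$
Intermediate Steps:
$o{\left(O,W \right)} = W^{2}$
$l{\left(D \right)} = 0$ ($l{\left(D \right)} = \left(0 D\right)^{2} = 0^{2} = 0$)
$\sqrt{s + l{\left(17 \right)}} = \sqrt{-418 + 0} = \sqrt{-418} = i \sqrt{418}$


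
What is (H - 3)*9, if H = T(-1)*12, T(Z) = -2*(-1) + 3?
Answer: 513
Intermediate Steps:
T(Z) = 5 (T(Z) = 2 + 3 = 5)
H = 60 (H = 5*12 = 60)
(H - 3)*9 = (60 - 3)*9 = 57*9 = 513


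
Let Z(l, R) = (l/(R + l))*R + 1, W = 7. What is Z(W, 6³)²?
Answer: 3010225/49729 ≈ 60.533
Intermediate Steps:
Z(l, R) = 1 + R*l/(R + l) (Z(l, R) = (l/(R + l))*R + 1 = R*l/(R + l) + 1 = 1 + R*l/(R + l))
Z(W, 6³)² = ((6³ + 7 + 6³*7)/(6³ + 7))² = ((216 + 7 + 216*7)/(216 + 7))² = ((216 + 7 + 1512)/223)² = ((1/223)*1735)² = (1735/223)² = 3010225/49729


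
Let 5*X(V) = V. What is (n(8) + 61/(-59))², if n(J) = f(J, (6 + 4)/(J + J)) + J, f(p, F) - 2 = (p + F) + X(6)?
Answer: 1966656409/5569600 ≈ 353.11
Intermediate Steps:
X(V) = V/5
f(p, F) = 16/5 + F + p (f(p, F) = 2 + ((p + F) + (⅕)*6) = 2 + ((F + p) + 6/5) = 2 + (6/5 + F + p) = 16/5 + F + p)
n(J) = 16/5 + 2*J + 5/J (n(J) = (16/5 + (6 + 4)/(J + J) + J) + J = (16/5 + 10/((2*J)) + J) + J = (16/5 + 10*(1/(2*J)) + J) + J = (16/5 + 5/J + J) + J = (16/5 + J + 5/J) + J = 16/5 + 2*J + 5/J)
(n(8) + 61/(-59))² = ((16/5 + 2*8 + 5/8) + 61/(-59))² = ((16/5 + 16 + 5*(⅛)) + 61*(-1/59))² = ((16/5 + 16 + 5/8) - 61/59)² = (793/40 - 61/59)² = (44347/2360)² = 1966656409/5569600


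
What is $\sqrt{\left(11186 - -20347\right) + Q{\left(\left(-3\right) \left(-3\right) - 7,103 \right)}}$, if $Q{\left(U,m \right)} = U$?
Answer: $\sqrt{31535} \approx 177.58$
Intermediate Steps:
$\sqrt{\left(11186 - -20347\right) + Q{\left(\left(-3\right) \left(-3\right) - 7,103 \right)}} = \sqrt{\left(11186 - -20347\right) - -2} = \sqrt{\left(11186 + 20347\right) + \left(9 - 7\right)} = \sqrt{31533 + 2} = \sqrt{31535}$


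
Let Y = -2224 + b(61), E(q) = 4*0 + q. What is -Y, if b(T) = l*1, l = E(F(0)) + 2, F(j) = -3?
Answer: 2225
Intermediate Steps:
E(q) = q (E(q) = 0 + q = q)
l = -1 (l = -3 + 2 = -1)
b(T) = -1 (b(T) = -1*1 = -1)
Y = -2225 (Y = -2224 - 1 = -2225)
-Y = -1*(-2225) = 2225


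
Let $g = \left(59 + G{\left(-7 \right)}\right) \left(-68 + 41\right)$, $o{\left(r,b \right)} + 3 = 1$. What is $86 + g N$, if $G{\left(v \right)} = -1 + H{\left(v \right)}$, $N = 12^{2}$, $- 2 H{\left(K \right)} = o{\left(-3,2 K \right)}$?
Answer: $-229306$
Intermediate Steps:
$o{\left(r,b \right)} = -2$ ($o{\left(r,b \right)} = -3 + 1 = -2$)
$H{\left(K \right)} = 1$ ($H{\left(K \right)} = \left(- \frac{1}{2}\right) \left(-2\right) = 1$)
$N = 144$
$G{\left(v \right)} = 0$ ($G{\left(v \right)} = -1 + 1 = 0$)
$g = -1593$ ($g = \left(59 + 0\right) \left(-68 + 41\right) = 59 \left(-27\right) = -1593$)
$86 + g N = 86 - 229392 = -229306$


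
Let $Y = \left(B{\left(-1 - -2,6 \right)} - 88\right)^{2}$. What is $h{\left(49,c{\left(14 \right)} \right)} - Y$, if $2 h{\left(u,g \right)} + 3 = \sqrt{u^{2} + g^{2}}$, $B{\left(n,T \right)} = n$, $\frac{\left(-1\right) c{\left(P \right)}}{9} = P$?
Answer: $- \frac{15141}{2} + \frac{7 \sqrt{373}}{2} \approx -7502.9$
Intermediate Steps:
$c{\left(P \right)} = - 9 P$
$h{\left(u,g \right)} = - \frac{3}{2} + \frac{\sqrt{g^{2} + u^{2}}}{2}$ ($h{\left(u,g \right)} = - \frac{3}{2} + \frac{\sqrt{u^{2} + g^{2}}}{2} = - \frac{3}{2} + \frac{\sqrt{g^{2} + u^{2}}}{2}$)
$Y = 7569$ ($Y = \left(\left(-1 - -2\right) - 88\right)^{2} = \left(\left(-1 + 2\right) - 88\right)^{2} = \left(1 - 88\right)^{2} = \left(-87\right)^{2} = 7569$)
$h{\left(49,c{\left(14 \right)} \right)} - Y = \left(- \frac{3}{2} + \frac{\sqrt{\left(\left(-9\right) 14\right)^{2} + 49^{2}}}{2}\right) - 7569 = \left(- \frac{3}{2} + \frac{\sqrt{\left(-126\right)^{2} + 2401}}{2}\right) - 7569 = \left(- \frac{3}{2} + \frac{\sqrt{15876 + 2401}}{2}\right) - 7569 = \left(- \frac{3}{2} + \frac{\sqrt{18277}}{2}\right) - 7569 = \left(- \frac{3}{2} + \frac{7 \sqrt{373}}{2}\right) - 7569 = - \frac{15141}{2} + \frac{7 \sqrt{373}}{2}$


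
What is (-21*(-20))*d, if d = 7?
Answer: 2940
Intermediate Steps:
(-21*(-20))*d = -21*(-20)*7 = 420*7 = 2940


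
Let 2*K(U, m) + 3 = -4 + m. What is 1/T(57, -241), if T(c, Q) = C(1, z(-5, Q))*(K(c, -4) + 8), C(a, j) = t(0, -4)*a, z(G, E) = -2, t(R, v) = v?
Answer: -⅒ ≈ -0.10000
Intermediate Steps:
K(U, m) = -7/2 + m/2 (K(U, m) = -3/2 + (-4 + m)/2 = -3/2 + (-2 + m/2) = -7/2 + m/2)
C(a, j) = -4*a
T(c, Q) = -10 (T(c, Q) = (-4*1)*((-7/2 + (½)*(-4)) + 8) = -4*((-7/2 - 2) + 8) = -4*(-11/2 + 8) = -4*5/2 = -10)
1/T(57, -241) = 1/(-10) = -⅒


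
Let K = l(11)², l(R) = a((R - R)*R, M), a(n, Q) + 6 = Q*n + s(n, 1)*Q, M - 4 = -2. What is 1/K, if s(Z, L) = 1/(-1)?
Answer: 1/64 ≈ 0.015625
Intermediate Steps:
s(Z, L) = -1
M = 2 (M = 4 - 2 = 2)
a(n, Q) = -6 - Q + Q*n (a(n, Q) = -6 + (Q*n - Q) = -6 + (-Q + Q*n) = -6 - Q + Q*n)
l(R) = -8 (l(R) = -6 - 1*2 + 2*((R - R)*R) = -6 - 2 + 2*(0*R) = -6 - 2 + 2*0 = -6 - 2 + 0 = -8)
K = 64 (K = (-8)² = 64)
1/K = 1/64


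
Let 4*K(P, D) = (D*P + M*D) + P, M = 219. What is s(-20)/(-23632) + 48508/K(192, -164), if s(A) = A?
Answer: -286501249/99272124 ≈ -2.8860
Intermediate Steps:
K(P, D) = P/4 + 219*D/4 + D*P/4 (K(P, D) = ((D*P + 219*D) + P)/4 = ((219*D + D*P) + P)/4 = (P + 219*D + D*P)/4 = P/4 + 219*D/4 + D*P/4)
s(-20)/(-23632) + 48508/K(192, -164) = -20/(-23632) + 48508/((¼)*192 + (219/4)*(-164) + (¼)*(-164)*192) = -20*(-1/23632) + 48508/(48 - 8979 - 7872) = 5/5908 + 48508/(-16803) = 5/5908 + 48508*(-1/16803) = 5/5908 - 48508/16803 = -286501249/99272124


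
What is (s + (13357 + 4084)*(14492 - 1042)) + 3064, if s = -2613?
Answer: 234581901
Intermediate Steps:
(s + (13357 + 4084)*(14492 - 1042)) + 3064 = (-2613 + (13357 + 4084)*(14492 - 1042)) + 3064 = (-2613 + 17441*13450) + 3064 = (-2613 + 234581450) + 3064 = 234578837 + 3064 = 234581901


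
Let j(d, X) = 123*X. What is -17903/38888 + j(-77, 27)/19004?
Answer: -52770391/184756888 ≈ -0.28562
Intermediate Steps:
-17903/38888 + j(-77, 27)/19004 = -17903/38888 + (123*27)/19004 = -17903*1/38888 + 3321*(1/19004) = -17903/38888 + 3321/19004 = -52770391/184756888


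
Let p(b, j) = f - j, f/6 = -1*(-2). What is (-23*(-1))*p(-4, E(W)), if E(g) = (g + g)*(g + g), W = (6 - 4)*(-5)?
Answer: -8924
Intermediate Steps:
f = 12 (f = 6*(-1*(-2)) = 6*2 = 12)
W = -10 (W = 2*(-5) = -10)
E(g) = 4*g² (E(g) = (2*g)*(2*g) = 4*g²)
p(b, j) = 12 - j
(-23*(-1))*p(-4, E(W)) = (-23*(-1))*(12 - 4*(-10)²) = 23*(12 - 4*100) = 23*(12 - 1*400) = 23*(12 - 400) = 23*(-388) = -8924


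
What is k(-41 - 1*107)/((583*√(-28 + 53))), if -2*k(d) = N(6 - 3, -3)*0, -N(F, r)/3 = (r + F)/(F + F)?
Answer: 0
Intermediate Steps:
N(F, r) = -3*(F + r)/(2*F) (N(F, r) = -3*(r + F)/(F + F) = -3*(F + r)/(2*F))
k(d) = 0 (k(d) = -3*(-(6 - 3) - 1*(-3))/(2*(6 - 3))*0/2 = -(3/2)*(-1*3 + 3)/3*0/2 = -(3/2)*(⅓)*(-3 + 3)*0/2 = -(3/2)*(⅓)*0*0/2 = -0*0 = -½*0 = 0)
k(-41 - 1*107)/((583*√(-28 + 53))) = 0/((583*√(-28 + 53))) = 0/((583*√25)) = 0/((583*5)) = 0/2915 = 0*(1/2915) = 0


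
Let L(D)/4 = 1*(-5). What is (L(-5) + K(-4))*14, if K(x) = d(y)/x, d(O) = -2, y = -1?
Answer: -273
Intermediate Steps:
L(D) = -20 (L(D) = 4*(1*(-5)) = 4*(-5) = -20)
K(x) = -2/x
(L(-5) + K(-4))*14 = (-20 - 2/(-4))*14 = (-20 - 2*(-1/4))*14 = (-20 + 1/2)*14 = -39/2*14 = -273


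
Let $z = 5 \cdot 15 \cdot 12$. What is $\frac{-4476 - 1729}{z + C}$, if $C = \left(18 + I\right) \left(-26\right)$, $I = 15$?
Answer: $- \frac{6205}{42} \approx -147.74$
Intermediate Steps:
$C = -858$ ($C = \left(18 + 15\right) \left(-26\right) = 33 \left(-26\right) = -858$)
$z = 900$ ($z = 75 \cdot 12 = 900$)
$\frac{-4476 - 1729}{z + C} = \frac{-4476 - 1729}{900 - 858} = \frac{-4476 - 1729}{42} = \left(-6205\right) \frac{1}{42} = - \frac{6205}{42}$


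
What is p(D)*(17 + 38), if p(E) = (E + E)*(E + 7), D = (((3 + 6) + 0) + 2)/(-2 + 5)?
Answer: 38720/9 ≈ 4302.2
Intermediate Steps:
D = 11/3 (D = ((9 + 0) + 2)/3 = (9 + 2)*(⅓) = 11*(⅓) = 11/3 ≈ 3.6667)
p(E) = 2*E*(7 + E) (p(E) = (2*E)*(7 + E) = 2*E*(7 + E))
p(D)*(17 + 38) = (2*(11/3)*(7 + 11/3))*(17 + 38) = (2*(11/3)*(32/3))*55 = (704/9)*55 = 38720/9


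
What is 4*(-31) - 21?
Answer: -145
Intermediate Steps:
4*(-31) - 21 = -124 - 21 = -145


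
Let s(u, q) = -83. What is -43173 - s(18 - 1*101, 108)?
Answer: -43090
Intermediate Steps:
-43173 - s(18 - 1*101, 108) = -43173 - 1*(-83) = -43173 + 83 = -43090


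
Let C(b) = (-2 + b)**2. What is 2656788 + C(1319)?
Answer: 4391277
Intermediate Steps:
2656788 + C(1319) = 2656788 + (-2 + 1319)**2 = 2656788 + 1317**2 = 2656788 + 1734489 = 4391277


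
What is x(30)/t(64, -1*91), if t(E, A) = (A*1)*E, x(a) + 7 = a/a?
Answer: 3/2912 ≈ 0.0010302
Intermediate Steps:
x(a) = -6 (x(a) = -7 + a/a = -7 + 1 = -6)
t(E, A) = A*E
x(30)/t(64, -1*91) = -6/(-1*91*64) = -6/((-91*64)) = -6/(-5824) = -6*(-1/5824) = 3/2912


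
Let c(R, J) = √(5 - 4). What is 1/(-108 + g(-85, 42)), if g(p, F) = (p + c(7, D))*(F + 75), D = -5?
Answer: -1/9936 ≈ -0.00010064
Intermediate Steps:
c(R, J) = 1 (c(R, J) = √1 = 1)
g(p, F) = (1 + p)*(75 + F) (g(p, F) = (p + 1)*(F + 75) = (1 + p)*(75 + F))
1/(-108 + g(-85, 42)) = 1/(-108 + (75 + 42 + 75*(-85) + 42*(-85))) = 1/(-108 + (75 + 42 - 6375 - 3570)) = 1/(-108 - 9828) = 1/(-9936) = -1/9936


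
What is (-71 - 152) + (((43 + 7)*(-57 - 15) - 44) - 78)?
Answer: -3945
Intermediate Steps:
(-71 - 152) + (((43 + 7)*(-57 - 15) - 44) - 78) = -223 + ((50*(-72) - 44) - 78) = -223 + ((-3600 - 44) - 78) = -223 + (-3644 - 78) = -223 - 3722 = -3945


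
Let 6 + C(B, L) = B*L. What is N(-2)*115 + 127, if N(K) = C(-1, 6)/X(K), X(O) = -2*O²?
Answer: 599/2 ≈ 299.50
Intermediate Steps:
C(B, L) = -6 + B*L
N(K) = 6/K² (N(K) = (-6 - 1*6)/((-2*K²)) = (-6 - 6)*(-1/(2*K²)) = -(-6)/K² = 6/K²)
N(-2)*115 + 127 = (6/(-2)²)*115 + 127 = (6*(¼))*115 + 127 = (3/2)*115 + 127 = 345/2 + 127 = 599/2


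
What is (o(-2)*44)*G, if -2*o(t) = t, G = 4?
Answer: 176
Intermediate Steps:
o(t) = -t/2
(o(-2)*44)*G = (-½*(-2)*44)*4 = (1*44)*4 = 44*4 = 176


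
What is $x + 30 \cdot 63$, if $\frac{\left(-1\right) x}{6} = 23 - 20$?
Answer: $1872$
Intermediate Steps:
$x = -18$ ($x = - 6 \left(23 - 20\right) = \left(-6\right) 3 = -18$)
$x + 30 \cdot 63 = -18 + 30 \cdot 63 = -18 + 1890 = 1872$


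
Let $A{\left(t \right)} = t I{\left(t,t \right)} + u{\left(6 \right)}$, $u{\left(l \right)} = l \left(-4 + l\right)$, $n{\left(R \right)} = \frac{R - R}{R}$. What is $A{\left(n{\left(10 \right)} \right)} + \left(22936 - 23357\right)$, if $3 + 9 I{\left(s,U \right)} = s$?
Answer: $-409$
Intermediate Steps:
$I{\left(s,U \right)} = - \frac{1}{3} + \frac{s}{9}$
$n{\left(R \right)} = 0$ ($n{\left(R \right)} = \frac{0}{R} = 0$)
$A{\left(t \right)} = 12 + t \left(- \frac{1}{3} + \frac{t}{9}\right)$ ($A{\left(t \right)} = t \left(- \frac{1}{3} + \frac{t}{9}\right) + 6 \left(-4 + 6\right) = t \left(- \frac{1}{3} + \frac{t}{9}\right) + 6 \cdot 2 = t \left(- \frac{1}{3} + \frac{t}{9}\right) + 12 = 12 + t \left(- \frac{1}{3} + \frac{t}{9}\right)$)
$A{\left(n{\left(10 \right)} \right)} + \left(22936 - 23357\right) = \left(12 + \frac{1}{9} \cdot 0 \left(-3 + 0\right)\right) + \left(22936 - 23357\right) = \left(12 + \frac{1}{9} \cdot 0 \left(-3\right)\right) - 421 = \left(12 + 0\right) - 421 = 12 - 421 = -409$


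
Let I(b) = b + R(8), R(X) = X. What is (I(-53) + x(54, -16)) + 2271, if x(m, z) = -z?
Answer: 2242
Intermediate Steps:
I(b) = 8 + b (I(b) = b + 8 = 8 + b)
(I(-53) + x(54, -16)) + 2271 = ((8 - 53) - 1*(-16)) + 2271 = (-45 + 16) + 2271 = -29 + 2271 = 2242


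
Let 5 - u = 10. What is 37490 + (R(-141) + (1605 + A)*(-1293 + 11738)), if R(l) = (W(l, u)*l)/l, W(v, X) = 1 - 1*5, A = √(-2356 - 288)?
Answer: 16801711 + 20890*I*√661 ≈ 1.6802e+7 + 5.3708e+5*I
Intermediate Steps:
u = -5 (u = 5 - 1*10 = 5 - 10 = -5)
A = 2*I*√661 (A = √(-2644) = 2*I*√661 ≈ 51.42*I)
W(v, X) = -4 (W(v, X) = 1 - 5 = -4)
R(l) = -4 (R(l) = (-4*l)/l = -4)
37490 + (R(-141) + (1605 + A)*(-1293 + 11738)) = 37490 + (-4 + (1605 + 2*I*√661)*(-1293 + 11738)) = 37490 + (-4 + (1605 + 2*I*√661)*10445) = 37490 + (-4 + (16764225 + 20890*I*√661)) = 37490 + (16764221 + 20890*I*√661) = 16801711 + 20890*I*√661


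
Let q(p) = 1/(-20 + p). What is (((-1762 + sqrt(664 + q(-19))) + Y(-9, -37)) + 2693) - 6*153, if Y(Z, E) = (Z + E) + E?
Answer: -70 + sqrt(1009905)/39 ≈ -44.232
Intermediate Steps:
Y(Z, E) = Z + 2*E (Y(Z, E) = (E + Z) + E = Z + 2*E)
(((-1762 + sqrt(664 + q(-19))) + Y(-9, -37)) + 2693) - 6*153 = (((-1762 + sqrt(664 + 1/(-20 - 19))) + (-9 + 2*(-37))) + 2693) - 6*153 = (((-1762 + sqrt(664 + 1/(-39))) + (-9 - 74)) + 2693) - 918 = (((-1762 + sqrt(664 - 1/39)) - 83) + 2693) - 918 = (((-1762 + sqrt(25895/39)) - 83) + 2693) - 918 = (((-1762 + sqrt(1009905)/39) - 83) + 2693) - 918 = ((-1845 + sqrt(1009905)/39) + 2693) - 918 = (848 + sqrt(1009905)/39) - 918 = -70 + sqrt(1009905)/39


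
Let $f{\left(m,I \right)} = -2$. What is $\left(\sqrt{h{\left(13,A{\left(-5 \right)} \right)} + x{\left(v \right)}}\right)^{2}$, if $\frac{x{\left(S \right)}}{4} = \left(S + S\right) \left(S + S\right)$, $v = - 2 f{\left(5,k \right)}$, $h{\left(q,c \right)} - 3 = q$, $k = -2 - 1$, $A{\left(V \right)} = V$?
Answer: $272$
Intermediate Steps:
$k = -3$ ($k = -2 - 1 = -3$)
$h{\left(q,c \right)} = 3 + q$
$v = 4$ ($v = \left(-2\right) \left(-2\right) = 4$)
$x{\left(S \right)} = 16 S^{2}$ ($x{\left(S \right)} = 4 \left(S + S\right) \left(S + S\right) = 4 \cdot 2 S 2 S = 4 \cdot 4 S^{2} = 16 S^{2}$)
$\left(\sqrt{h{\left(13,A{\left(-5 \right)} \right)} + x{\left(v \right)}}\right)^{2} = \left(\sqrt{\left(3 + 13\right) + 16 \cdot 4^{2}}\right)^{2} = \left(\sqrt{16 + 16 \cdot 16}\right)^{2} = \left(\sqrt{16 + 256}\right)^{2} = \left(\sqrt{272}\right)^{2} = \left(4 \sqrt{17}\right)^{2} = 272$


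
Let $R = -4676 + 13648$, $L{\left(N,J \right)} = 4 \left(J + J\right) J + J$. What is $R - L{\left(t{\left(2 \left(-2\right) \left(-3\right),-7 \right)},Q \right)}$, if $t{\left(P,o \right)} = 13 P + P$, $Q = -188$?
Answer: $-273592$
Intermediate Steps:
$t{\left(P,o \right)} = 14 P$
$L{\left(N,J \right)} = J + 8 J^{2}$ ($L{\left(N,J \right)} = 4 \cdot 2 J J + J = 8 J J + J = 8 J^{2} + J = J + 8 J^{2}$)
$R = 8972$
$R - L{\left(t{\left(2 \left(-2\right) \left(-3\right),-7 \right)},Q \right)} = 8972 - - 188 \left(1 + 8 \left(-188\right)\right) = 8972 - - 188 \left(1 - 1504\right) = 8972 - \left(-188\right) \left(-1503\right) = 8972 - 282564 = -273592$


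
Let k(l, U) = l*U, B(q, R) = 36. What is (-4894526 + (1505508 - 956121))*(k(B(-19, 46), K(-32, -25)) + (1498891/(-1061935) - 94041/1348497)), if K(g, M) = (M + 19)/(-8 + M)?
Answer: -38513812411953341318/1750241975405 ≈ -2.2005e+7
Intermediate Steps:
K(g, M) = (19 + M)/(-8 + M)
k(l, U) = U*l
(-4894526 + (1505508 - 956121))*(k(B(-19, 46), K(-32, -25)) + (1498891/(-1061935) - 94041/1348497)) = (-4894526 + (1505508 - 956121))*(((19 - 25)/(-8 - 25))*36 + (1498891/(-1061935) - 94041/1348497)) = (-4894526 + 549387)*((-6/(-33))*36 + (1498891*(-1/1061935) - 94041*1/1348497)) = -4345139*(-1/33*(-6)*36 + (-1498891/1061935 - 10449/149833)) = -4345139*((2/11)*36 - 235679494018/159112906855) = -4345139*(72/11 - 235679494018/159112906855) = -4345139*8863654859362/1750241975405 = -38513812411953341318/1750241975405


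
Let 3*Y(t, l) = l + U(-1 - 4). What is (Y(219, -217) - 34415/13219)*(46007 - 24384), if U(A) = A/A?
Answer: -21324235009/13219 ≈ -1.6132e+6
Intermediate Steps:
U(A) = 1
Y(t, l) = ⅓ + l/3 (Y(t, l) = (l + 1)/3 = (1 + l)/3 = ⅓ + l/3)
(Y(219, -217) - 34415/13219)*(46007 - 24384) = ((⅓ + (⅓)*(-217)) - 34415/13219)*(46007 - 24384) = ((⅓ - 217/3) - 34415*1/13219)*21623 = (-72 - 34415/13219)*21623 = -986183/13219*21623 = -21324235009/13219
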